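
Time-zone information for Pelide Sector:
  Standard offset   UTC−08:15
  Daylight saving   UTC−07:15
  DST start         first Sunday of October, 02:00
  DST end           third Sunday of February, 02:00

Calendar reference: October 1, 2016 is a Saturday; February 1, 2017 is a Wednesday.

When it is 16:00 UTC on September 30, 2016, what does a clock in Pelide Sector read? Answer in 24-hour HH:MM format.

07:45

1 October 2016 is a Saturday, so the first Sunday is October 2.
1 February 2017 is a Wednesday, so the first Sunday is February 5 and the third is February 19.
At the standard offset (UTC−08:15), 16:00 UTC − 8h15m = 07:45 Pelide Sector standard time.
The standard-time date in Pelide Sector, September 30, 2016, is outside the daylight-saving period (2 October 2016 – 19 February 2017), so Pelide Sector is on standard time, UTC−08:15.
16:00 UTC − 8h15m = 07:45 local.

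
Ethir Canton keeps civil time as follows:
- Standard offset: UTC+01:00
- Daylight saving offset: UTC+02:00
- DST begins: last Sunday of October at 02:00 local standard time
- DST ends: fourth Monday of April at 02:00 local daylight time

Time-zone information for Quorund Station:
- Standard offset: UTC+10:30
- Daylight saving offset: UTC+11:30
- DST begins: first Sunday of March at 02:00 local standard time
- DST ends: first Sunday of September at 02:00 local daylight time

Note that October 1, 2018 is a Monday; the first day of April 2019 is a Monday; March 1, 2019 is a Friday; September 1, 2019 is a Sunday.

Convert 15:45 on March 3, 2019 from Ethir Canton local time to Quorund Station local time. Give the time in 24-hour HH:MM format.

01:15

1 October 2018 is a Monday, so Sundays fall on 7, 14, 21, 28; the last is October 28.
1 April 2019 is a Monday, so the first Monday is April 1 and the fourth is April 22.
March 3, 2019 falls between 28 October 2018 and 22 April 2019, so daylight saving is in effect and Ethir Canton is at UTC+02:00.
15:45 Ethir Canton − 2h = 13:45 UTC.
1 March 2019 is a Friday, so the first Sunday is March 3.
1 September 2019 is a Sunday, so the first Sunday is September 1.
At the standard offset (UTC+10:30), 13:45 UTC + 10h30m = 00:15 Quorund Station standard time (rolling into the next day, 4 March 2019).
The standard-time date in Quorund Station, March 4, 2019, falls between 3 March and 1 September, so daylight saving is in effect and Quorund Station is at UTC+11:30.
13:45 UTC + 11h30m = 01:15 Quorund Station (rolling into the next day, 4 March 2019).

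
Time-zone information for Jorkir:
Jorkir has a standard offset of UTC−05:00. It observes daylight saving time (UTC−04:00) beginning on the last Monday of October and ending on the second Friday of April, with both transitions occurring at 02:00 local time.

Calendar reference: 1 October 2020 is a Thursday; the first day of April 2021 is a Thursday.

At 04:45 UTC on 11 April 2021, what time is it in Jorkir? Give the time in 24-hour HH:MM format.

23:45

1 October 2020 is a Thursday, so Mondays fall on 5, 12, 19, 26; the last is October 26.
1 April 2021 is a Thursday, so the first Friday is April 2 and the second is April 9.
At the standard offset (UTC−05:00), 04:45 UTC − 5h = 23:45 Jorkir standard time (rolling into the previous day, 10 April 2021).
The standard-time date in Jorkir, 10 April 2021, does not fall between 26 October 2020 and 9 April 2021, so daylight saving is not in effect and Jorkir is at UTC−05:00.
04:45 UTC − 5h = 23:45 local (rolling into the previous day, 10 April 2021).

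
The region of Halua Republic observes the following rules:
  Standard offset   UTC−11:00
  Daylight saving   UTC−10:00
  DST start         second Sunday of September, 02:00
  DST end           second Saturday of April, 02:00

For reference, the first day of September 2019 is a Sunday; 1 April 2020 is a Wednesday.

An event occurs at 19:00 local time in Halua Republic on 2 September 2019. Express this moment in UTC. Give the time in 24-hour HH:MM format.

1 September 2019 is a Sunday, so the first Sunday is September 1 and the second is September 8.
1 April 2020 is a Wednesday, so the first Saturday is April 4 and the second is April 11.
Daylight saving runs 8 September 2019 – 11 April 2020; 2 September 2019 is outside that window, so Halua Republic is on standard time at UTC−11:00.
19:00 local + 11h = 06:00 UTC (rolling into the next day, 3 September 2019).

06:00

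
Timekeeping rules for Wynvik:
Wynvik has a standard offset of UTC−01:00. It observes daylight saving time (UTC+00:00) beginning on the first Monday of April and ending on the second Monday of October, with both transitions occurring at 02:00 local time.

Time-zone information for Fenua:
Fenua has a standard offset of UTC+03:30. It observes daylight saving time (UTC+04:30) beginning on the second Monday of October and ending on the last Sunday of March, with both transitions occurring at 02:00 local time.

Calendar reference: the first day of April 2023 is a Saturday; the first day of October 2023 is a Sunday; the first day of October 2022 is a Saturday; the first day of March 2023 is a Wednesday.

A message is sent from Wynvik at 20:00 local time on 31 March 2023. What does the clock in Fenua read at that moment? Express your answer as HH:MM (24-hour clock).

00:30

1 April 2023 is a Saturday, so the first Monday is April 3.
1 October 2023 is a Sunday, so the first Monday is October 2 and the second is October 9.
31 March 2023 does not fall between 3 April and 9 October, so daylight saving is not in effect and Wynvik is at UTC−01:00.
20:00 Wynvik + 1h = 21:00 UTC.
1 October 2022 is a Saturday, so the first Monday is October 3 and the second is October 10.
1 March 2023 is a Wednesday, so Sundays fall on 5, 12, 19, 26; the last is March 26.
At the standard offset (UTC+03:30), 21:00 UTC + 3h30m = 00:30 Fenua standard time (rolling into the next day, 1 April 2023).
Daylight saving runs 10 October 2022 – 26 March 2023; the standard-time date in Fenua, 1 April 2023, is outside that window, so Fenua is on standard time at UTC+03:30.
21:00 UTC + 3h30m = 00:30 Fenua (rolling into the next day, 1 April 2023).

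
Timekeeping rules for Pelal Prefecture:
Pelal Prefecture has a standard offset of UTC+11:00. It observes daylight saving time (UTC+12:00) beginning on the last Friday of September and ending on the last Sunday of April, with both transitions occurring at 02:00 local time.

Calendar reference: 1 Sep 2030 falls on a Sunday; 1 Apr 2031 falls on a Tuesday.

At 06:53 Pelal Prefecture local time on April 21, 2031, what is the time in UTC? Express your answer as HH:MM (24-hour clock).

18:53

1 September 2030 is a Sunday, so Fridays fall on 6, 13, 20, 27; the last is September 27.
1 April 2031 is a Tuesday, so Sundays fall on 6, 13, 20, 27; the last is April 27.
April 21, 2031 lies within the daylight-saving period (27 September 2030 – 27 April 2031), so Pelal Prefecture is on daylight time, UTC+12:00.
06:53 local − 12h = 18:53 UTC (rolling into the previous day, 20 April 2031).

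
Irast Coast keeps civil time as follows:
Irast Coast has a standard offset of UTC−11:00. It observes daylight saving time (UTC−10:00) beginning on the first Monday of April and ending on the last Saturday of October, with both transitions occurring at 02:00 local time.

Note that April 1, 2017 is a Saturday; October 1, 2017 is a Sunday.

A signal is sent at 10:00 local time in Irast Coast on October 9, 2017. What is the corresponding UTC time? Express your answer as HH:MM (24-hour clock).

1 April 2017 is a Saturday, so the first Monday is April 3.
1 October 2017 is a Sunday, so Saturdays fall on 7, 14, 21, 28; the last is October 28.
October 9, 2017 lies within the daylight-saving period (3 April – 28 October), so Irast Coast is on daylight time, UTC−10:00.
10:00 local + 10h = 20:00 UTC.

20:00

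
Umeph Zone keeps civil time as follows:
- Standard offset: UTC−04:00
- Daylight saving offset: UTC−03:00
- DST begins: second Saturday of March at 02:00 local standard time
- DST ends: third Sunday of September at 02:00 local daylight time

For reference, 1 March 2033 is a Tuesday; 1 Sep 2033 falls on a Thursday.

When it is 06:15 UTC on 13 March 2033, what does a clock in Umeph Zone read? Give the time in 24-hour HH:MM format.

03:15

1 March 2033 is a Tuesday, so the first Saturday is March 5 and the second is March 12.
1 September 2033 is a Thursday, so the first Sunday is September 4 and the third is September 18.
At the standard offset (UTC−04:00), 06:15 UTC − 4h = 02:15 Umeph Zone standard time.
The standard-time date in Umeph Zone, 13 March 2033, lies within the daylight-saving period (12 March – 18 September), so Umeph Zone is on daylight time, UTC−03:00.
06:15 UTC − 3h = 03:15 local.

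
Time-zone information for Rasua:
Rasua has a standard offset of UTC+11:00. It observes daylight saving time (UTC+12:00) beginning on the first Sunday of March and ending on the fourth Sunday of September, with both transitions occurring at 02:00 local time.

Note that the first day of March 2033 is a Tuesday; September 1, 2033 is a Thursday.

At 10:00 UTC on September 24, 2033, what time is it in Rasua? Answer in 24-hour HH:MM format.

1 March 2033 is a Tuesday, so the first Sunday is March 6.
1 September 2033 is a Thursday, so the first Sunday is September 4 and the fourth is September 25.
At the standard offset (UTC+11:00), 10:00 UTC + 11h = 21:00 Rasua standard time.
The standard-time date in Rasua, September 24, 2033, lies within the daylight-saving period (6 March – 25 September), so Rasua is on daylight time, UTC+12:00.
10:00 UTC + 12h = 22:00 local.

22:00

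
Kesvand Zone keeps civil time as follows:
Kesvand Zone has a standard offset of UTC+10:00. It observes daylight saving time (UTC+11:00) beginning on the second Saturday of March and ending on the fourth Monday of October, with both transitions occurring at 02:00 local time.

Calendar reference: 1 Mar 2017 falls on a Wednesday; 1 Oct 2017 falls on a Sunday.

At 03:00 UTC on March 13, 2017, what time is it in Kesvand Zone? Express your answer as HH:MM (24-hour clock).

14:00

1 March 2017 is a Wednesday, so the first Saturday is March 4 and the second is March 11.
1 October 2017 is a Sunday, so the first Monday is October 2 and the fourth is October 23.
At the standard offset (UTC+10:00), 03:00 UTC + 10h = 13:00 Kesvand Zone standard time.
Daylight saving runs 11 March – 23 October; the standard-time date in Kesvand Zone, March 13, 2017, is inside that window, so Kesvand Zone is at UTC+11:00.
03:00 UTC + 11h = 14:00 local.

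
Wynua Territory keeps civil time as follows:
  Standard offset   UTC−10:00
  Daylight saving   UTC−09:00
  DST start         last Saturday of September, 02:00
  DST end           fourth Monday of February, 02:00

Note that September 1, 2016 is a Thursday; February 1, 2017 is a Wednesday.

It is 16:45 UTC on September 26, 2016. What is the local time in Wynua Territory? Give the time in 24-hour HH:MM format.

07:45

1 September 2016 is a Thursday, so Saturdays fall on 3, 10, 17, 24; the last is September 24.
1 February 2017 is a Wednesday, so the first Monday is February 6 and the fourth is February 27.
At the standard offset (UTC−10:00), 16:45 UTC − 10h = 06:45 Wynua Territory standard time.
Daylight saving runs 24 September 2016 – 27 February 2017; the standard-time date in Wynua Territory, September 26, 2016, is inside that window, so Wynua Territory is at UTC−09:00.
16:45 UTC − 9h = 07:45 local.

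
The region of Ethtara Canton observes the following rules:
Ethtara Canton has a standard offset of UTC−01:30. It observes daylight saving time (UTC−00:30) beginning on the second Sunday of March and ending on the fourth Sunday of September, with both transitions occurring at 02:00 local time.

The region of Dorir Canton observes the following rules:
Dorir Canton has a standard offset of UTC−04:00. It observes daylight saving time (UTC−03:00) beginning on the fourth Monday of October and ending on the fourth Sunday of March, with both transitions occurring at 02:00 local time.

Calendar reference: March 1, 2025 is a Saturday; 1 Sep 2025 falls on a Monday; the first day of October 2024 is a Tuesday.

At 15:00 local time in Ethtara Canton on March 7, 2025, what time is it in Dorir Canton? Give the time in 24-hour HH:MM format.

1 March 2025 is a Saturday, so the first Sunday is March 2 and the second is March 9.
1 September 2025 is a Monday, so the first Sunday is September 7 and the fourth is September 28.
Daylight saving runs 9 March – 28 September; March 7, 2025 is outside that window, so Ethtara Canton is on standard time at UTC−01:30.
15:00 Ethtara Canton + 1h30m = 16:30 UTC.
1 October 2024 is a Tuesday, so the first Monday is October 7 and the fourth is October 28.
1 March 2025 is a Saturday, so the first Sunday is March 2 and the fourth is March 23.
At the standard offset (UTC−04:00), 16:30 UTC − 4h = 12:30 Dorir Canton standard time.
Daylight saving runs 28 October 2024 – 23 March 2025; the standard-time date in Dorir Canton, March 7, 2025, is inside that window, so Dorir Canton is at UTC−03:00.
16:30 UTC − 3h = 13:30 Dorir Canton.

13:30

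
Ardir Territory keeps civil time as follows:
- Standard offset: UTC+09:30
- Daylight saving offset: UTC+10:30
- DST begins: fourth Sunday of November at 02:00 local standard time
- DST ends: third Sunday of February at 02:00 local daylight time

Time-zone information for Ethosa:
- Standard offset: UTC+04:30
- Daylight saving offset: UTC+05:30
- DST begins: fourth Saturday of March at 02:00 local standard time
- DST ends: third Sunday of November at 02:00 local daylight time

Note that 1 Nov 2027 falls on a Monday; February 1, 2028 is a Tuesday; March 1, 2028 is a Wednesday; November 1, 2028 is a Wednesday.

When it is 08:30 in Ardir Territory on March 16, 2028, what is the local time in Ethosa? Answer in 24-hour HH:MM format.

03:30

1 November 2027 is a Monday, so the first Sunday is November 7 and the fourth is November 28.
1 February 2028 is a Tuesday, so the first Sunday is February 6 and the third is February 20.
March 16, 2028 does not fall between 28 November 2027 and 20 February 2028, so daylight saving is not in effect and Ardir Territory is at UTC+09:30.
08:30 Ardir Territory − 9h30m = 23:00 UTC (rolling into the previous day, 15 March 2028).
1 March 2028 is a Wednesday, so the first Saturday is March 4 and the fourth is March 25.
1 November 2028 is a Wednesday, so the first Sunday is November 5 and the third is November 19.
At the standard offset (UTC+04:30), 23:00 UTC + 4h30m = 03:30 Ethosa standard time (rolling into the next day, 16 March 2028).
The standard-time date in Ethosa, March 16, 2028, is outside the daylight-saving period (25 March – 19 November), so Ethosa is on standard time, UTC+04:30.
23:00 UTC + 4h30m = 03:30 Ethosa (rolling into the next day, 16 March 2028).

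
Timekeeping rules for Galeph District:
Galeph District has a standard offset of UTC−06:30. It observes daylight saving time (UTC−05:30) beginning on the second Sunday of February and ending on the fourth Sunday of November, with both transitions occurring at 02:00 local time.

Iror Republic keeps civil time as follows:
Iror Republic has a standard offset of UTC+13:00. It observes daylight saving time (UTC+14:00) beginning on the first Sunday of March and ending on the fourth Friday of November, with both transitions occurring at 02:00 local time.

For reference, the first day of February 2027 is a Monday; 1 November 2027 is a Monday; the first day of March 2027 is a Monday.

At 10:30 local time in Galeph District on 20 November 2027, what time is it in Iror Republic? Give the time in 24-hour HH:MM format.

1 February 2027 is a Monday, so the first Sunday is February 7 and the second is February 14.
1 November 2027 is a Monday, so the first Sunday is November 7 and the fourth is November 28.
20 November 2027 falls between 14 February and 28 November, so daylight saving is in effect and Galeph District is at UTC−05:30.
10:30 Galeph District + 5h30m = 16:00 UTC.
1 March 2027 is a Monday, so the first Sunday is March 7.
1 November 2027 is a Monday, so the first Friday is November 5 and the fourth is November 26.
At the standard offset (UTC+13:00), 16:00 UTC + 13h = 05:00 Iror Republic standard time (rolling into the next day, 21 November 2027).
The standard-time date in Iror Republic, 21 November 2027, falls between 7 March and 26 November, so daylight saving is in effect and Iror Republic is at UTC+14:00.
16:00 UTC + 14h = 06:00 Iror Republic (rolling into the next day, 21 November 2027).

06:00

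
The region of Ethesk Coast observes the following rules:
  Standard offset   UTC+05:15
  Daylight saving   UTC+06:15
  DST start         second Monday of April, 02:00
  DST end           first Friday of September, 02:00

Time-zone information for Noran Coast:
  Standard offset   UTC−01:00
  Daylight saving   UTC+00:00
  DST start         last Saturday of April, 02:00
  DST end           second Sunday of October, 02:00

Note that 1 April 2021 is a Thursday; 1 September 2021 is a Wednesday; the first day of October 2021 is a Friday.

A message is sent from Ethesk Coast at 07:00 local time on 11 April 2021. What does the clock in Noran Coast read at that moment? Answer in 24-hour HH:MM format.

00:45

1 April 2021 is a Thursday, so the first Monday is April 5 and the second is April 12.
1 September 2021 is a Wednesday, so the first Friday is September 3.
Daylight saving runs 12 April – 3 September; 11 April 2021 is outside that window, so Ethesk Coast is on standard time at UTC+05:15.
07:00 Ethesk Coast − 5h15m = 01:45 UTC.
1 April 2021 is a Thursday, so Saturdays fall on 3, 10, 17, 24; the last is April 24.
1 October 2021 is a Friday, so the first Sunday is October 3 and the second is October 10.
At the standard offset (UTC−01:00), 01:45 UTC − 1h = 00:45 Noran Coast standard time.
The standard-time date in Noran Coast, 11 April 2021, does not fall between 24 April and 10 October, so daylight saving is not in effect and Noran Coast is at UTC−01:00.
01:45 UTC − 1h = 00:45 Noran Coast.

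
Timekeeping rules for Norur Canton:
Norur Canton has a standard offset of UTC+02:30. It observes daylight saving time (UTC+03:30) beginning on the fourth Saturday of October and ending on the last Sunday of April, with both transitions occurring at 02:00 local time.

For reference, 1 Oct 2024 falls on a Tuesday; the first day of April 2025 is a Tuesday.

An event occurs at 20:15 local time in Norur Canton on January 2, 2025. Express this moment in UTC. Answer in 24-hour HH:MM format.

16:45

1 October 2024 is a Tuesday, so the first Saturday is October 5 and the fourth is October 26.
1 April 2025 is a Tuesday, so Sundays fall on 6, 13, 20, 27; the last is April 27.
January 2, 2025 falls between 26 October 2024 and 27 April 2025, so daylight saving is in effect and Norur Canton is at UTC+03:30.
20:15 local − 3h30m = 16:45 UTC.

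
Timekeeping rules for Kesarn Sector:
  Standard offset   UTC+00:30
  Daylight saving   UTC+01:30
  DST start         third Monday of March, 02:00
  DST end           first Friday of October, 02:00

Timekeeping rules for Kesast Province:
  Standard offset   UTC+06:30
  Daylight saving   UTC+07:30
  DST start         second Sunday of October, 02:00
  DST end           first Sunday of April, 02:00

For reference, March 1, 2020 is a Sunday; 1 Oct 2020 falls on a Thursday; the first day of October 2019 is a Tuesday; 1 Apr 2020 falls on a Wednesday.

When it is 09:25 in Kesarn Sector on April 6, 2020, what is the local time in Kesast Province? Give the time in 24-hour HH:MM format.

14:25

1 March 2020 is a Sunday, so the first Monday is March 2 and the third is March 16.
1 October 2020 is a Thursday, so the first Friday is October 2.
Daylight saving runs 16 March – 2 October; April 6, 2020 is inside that window, so Kesarn Sector is at UTC+01:30.
09:25 Kesarn Sector − 1h30m = 07:55 UTC.
1 October 2019 is a Tuesday, so the first Sunday is October 6 and the second is October 13.
1 April 2020 is a Wednesday, so the first Sunday is April 5.
At the standard offset (UTC+06:30), 07:55 UTC + 6h30m = 14:25 Kesast Province standard time.
The standard-time date in Kesast Province, April 6, 2020, is outside the daylight-saving period (13 October 2019 – 5 April 2020), so Kesast Province is on standard time, UTC+06:30.
07:55 UTC + 6h30m = 14:25 Kesast Province.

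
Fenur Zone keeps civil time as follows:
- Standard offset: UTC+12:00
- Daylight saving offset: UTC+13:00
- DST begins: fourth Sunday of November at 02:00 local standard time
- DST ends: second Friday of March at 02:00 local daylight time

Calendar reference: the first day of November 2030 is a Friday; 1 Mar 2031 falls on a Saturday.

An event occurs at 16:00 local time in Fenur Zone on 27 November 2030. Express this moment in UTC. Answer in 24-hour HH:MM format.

03:00

1 November 2030 is a Friday, so the first Sunday is November 3 and the fourth is November 24.
1 March 2031 is a Saturday, so the first Friday is March 7 and the second is March 14.
27 November 2030 falls between 24 November 2030 and 14 March 2031, so daylight saving is in effect and Fenur Zone is at UTC+13:00.
16:00 local − 13h = 03:00 UTC.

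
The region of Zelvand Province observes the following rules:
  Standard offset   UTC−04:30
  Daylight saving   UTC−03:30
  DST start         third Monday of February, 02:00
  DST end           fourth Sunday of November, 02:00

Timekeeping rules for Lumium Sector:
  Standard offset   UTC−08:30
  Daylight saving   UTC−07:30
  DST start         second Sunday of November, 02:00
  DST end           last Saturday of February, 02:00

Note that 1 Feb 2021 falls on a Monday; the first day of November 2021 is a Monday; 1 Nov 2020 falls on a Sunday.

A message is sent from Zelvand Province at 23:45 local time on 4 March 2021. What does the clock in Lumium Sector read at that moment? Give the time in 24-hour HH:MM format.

18:45

1 February 2021 is a Monday, so the first Monday is February 1 and the third is February 15.
1 November 2021 is a Monday, so the first Sunday is November 7 and the fourth is November 28.
4 March 2021 falls between 15 February and 28 November, so daylight saving is in effect and Zelvand Province is at UTC−03:30.
23:45 Zelvand Province + 3h30m = 03:15 UTC (rolling into the next day, 5 March 2021).
1 November 2020 is a Sunday, so the first Sunday is November 1 and the second is November 8.
1 February 2021 is a Monday, so Saturdays fall on 6, 13, 20, 27; the last is February 27.
At the standard offset (UTC−08:30), 03:15 UTC − 8h30m = 18:45 Lumium Sector standard time (rolling into the previous day, 4 March 2021).
The standard-time date in Lumium Sector, 4 March 2021, does not fall between 8 November 2020 and 27 February 2021, so daylight saving is not in effect and Lumium Sector is at UTC−08:30.
03:15 UTC − 8h30m = 18:45 Lumium Sector (rolling into the previous day, 4 March 2021).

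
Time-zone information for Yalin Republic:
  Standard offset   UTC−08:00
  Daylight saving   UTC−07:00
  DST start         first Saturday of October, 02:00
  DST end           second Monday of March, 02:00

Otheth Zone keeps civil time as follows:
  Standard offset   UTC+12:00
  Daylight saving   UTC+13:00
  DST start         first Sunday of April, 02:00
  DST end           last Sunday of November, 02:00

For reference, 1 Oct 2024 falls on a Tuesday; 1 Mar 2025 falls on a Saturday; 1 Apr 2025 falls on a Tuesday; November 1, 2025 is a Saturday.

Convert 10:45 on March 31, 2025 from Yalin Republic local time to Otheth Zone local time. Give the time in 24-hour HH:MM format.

06:45

1 October 2024 is a Tuesday, so the first Saturday is October 5.
1 March 2025 is a Saturday, so the first Monday is March 3 and the second is March 10.
Daylight saving runs 5 October 2024 – 10 March 2025; March 31, 2025 is outside that window, so Yalin Republic is on standard time at UTC−08:00.
10:45 Yalin Republic + 8h = 18:45 UTC.
1 April 2025 is a Tuesday, so the first Sunday is April 6.
1 November 2025 is a Saturday, so Sundays fall on 2, 9, 16, 23, 30; the last is November 30.
At the standard offset (UTC+12:00), 18:45 UTC + 12h = 06:45 Otheth Zone standard time (rolling into the next day, 1 April 2025).
The standard-time date in Otheth Zone, April 1, 2025, does not fall between 6 April and 30 November, so daylight saving is not in effect and Otheth Zone is at UTC+12:00.
18:45 UTC + 12h = 06:45 Otheth Zone (rolling into the next day, 1 April 2025).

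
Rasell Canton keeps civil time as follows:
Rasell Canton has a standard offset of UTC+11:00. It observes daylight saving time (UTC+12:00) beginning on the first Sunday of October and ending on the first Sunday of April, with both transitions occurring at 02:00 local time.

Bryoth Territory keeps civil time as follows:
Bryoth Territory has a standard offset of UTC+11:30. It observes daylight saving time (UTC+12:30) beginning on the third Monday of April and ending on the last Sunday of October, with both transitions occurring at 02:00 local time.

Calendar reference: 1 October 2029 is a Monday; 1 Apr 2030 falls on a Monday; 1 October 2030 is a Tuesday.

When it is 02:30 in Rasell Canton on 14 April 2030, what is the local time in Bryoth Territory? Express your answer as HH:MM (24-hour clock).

1 October 2029 is a Monday, so the first Sunday is October 7.
1 April 2030 is a Monday, so the first Sunday is April 7.
Daylight saving runs 7 October 2029 – 7 April 2030; 14 April 2030 is outside that window, so Rasell Canton is on standard time at UTC+11:00.
02:30 Rasell Canton − 11h = 15:30 UTC (rolling into the previous day, 13 April 2030).
1 April 2030 is a Monday, so the first Monday is April 1 and the third is April 15.
1 October 2030 is a Tuesday, so Sundays fall on 6, 13, 20, 27; the last is October 27.
At the standard offset (UTC+11:30), 15:30 UTC + 11h30m = 03:00 Bryoth Territory standard time (rolling into the next day, 14 April 2030).
The standard-time date in Bryoth Territory, 14 April 2030, does not fall between 15 April and 27 October, so daylight saving is not in effect and Bryoth Territory is at UTC+11:30.
15:30 UTC + 11h30m = 03:00 Bryoth Territory (rolling into the next day, 14 April 2030).

03:00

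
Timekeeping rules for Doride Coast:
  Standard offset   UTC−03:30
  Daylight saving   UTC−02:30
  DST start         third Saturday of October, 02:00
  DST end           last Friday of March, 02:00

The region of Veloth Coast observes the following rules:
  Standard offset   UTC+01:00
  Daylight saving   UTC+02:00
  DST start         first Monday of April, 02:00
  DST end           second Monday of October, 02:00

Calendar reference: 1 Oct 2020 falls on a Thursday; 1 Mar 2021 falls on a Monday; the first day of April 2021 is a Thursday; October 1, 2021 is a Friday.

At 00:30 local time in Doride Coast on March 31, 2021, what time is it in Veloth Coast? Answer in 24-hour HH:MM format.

1 October 2020 is a Thursday, so the first Saturday is October 3 and the third is October 17.
1 March 2021 is a Monday, so Fridays fall on 5, 12, 19, 26; the last is March 26.
March 31, 2021 is outside the daylight-saving period (17 October 2020 – 26 March 2021), so Doride Coast is on standard time, UTC−03:30.
00:30 Doride Coast + 3h30m = 04:00 UTC.
1 April 2021 is a Thursday, so the first Monday is April 5.
1 October 2021 is a Friday, so the first Monday is October 4 and the second is October 11.
At the standard offset (UTC+01:00), 04:00 UTC + 1h = 05:00 Veloth Coast standard time.
The standard-time date in Veloth Coast, March 31, 2021, is outside the daylight-saving period (5 April – 11 October), so Veloth Coast is on standard time, UTC+01:00.
04:00 UTC + 1h = 05:00 Veloth Coast.

05:00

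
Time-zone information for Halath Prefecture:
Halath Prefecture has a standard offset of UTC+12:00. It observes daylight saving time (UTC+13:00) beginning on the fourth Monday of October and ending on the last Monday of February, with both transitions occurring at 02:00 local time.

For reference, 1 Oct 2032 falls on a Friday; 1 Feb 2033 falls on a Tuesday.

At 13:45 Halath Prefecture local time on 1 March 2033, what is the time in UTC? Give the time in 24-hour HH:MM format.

01:45

1 October 2032 is a Friday, so the first Monday is October 4 and the fourth is October 25.
1 February 2033 is a Tuesday, so Mondays fall on 7, 14, 21, 28; the last is February 28.
1 March 2033 is outside the daylight-saving period (25 October 2032 – 28 February 2033), so Halath Prefecture is on standard time, UTC+12:00.
13:45 local − 12h = 01:45 UTC.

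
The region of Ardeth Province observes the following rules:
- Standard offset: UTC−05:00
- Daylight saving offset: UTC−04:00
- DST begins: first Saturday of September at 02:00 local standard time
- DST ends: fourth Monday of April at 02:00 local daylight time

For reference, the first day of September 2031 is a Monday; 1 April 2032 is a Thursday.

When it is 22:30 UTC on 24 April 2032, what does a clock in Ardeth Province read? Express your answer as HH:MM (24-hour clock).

18:30

1 September 2031 is a Monday, so the first Saturday is September 6.
1 April 2032 is a Thursday, so the first Monday is April 5 and the fourth is April 26.
At the standard offset (UTC−05:00), 22:30 UTC − 5h = 17:30 Ardeth Province standard time.
Daylight saving runs 6 September 2031 – 26 April 2032; the standard-time date in Ardeth Province, 24 April 2032, is inside that window, so Ardeth Province is at UTC−04:00.
22:30 UTC − 4h = 18:30 local.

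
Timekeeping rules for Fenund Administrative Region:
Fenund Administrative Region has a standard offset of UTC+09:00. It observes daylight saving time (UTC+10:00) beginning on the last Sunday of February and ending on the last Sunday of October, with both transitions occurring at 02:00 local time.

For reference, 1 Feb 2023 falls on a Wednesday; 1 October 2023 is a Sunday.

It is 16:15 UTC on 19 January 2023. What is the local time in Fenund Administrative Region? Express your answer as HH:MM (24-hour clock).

1 February 2023 is a Wednesday, so Sundays fall on 5, 12, 19, 26; the last is February 26.
1 October 2023 is a Sunday, so Sundays fall on 1, 8, 15, 22, 29; the last is October 29.
At the standard offset (UTC+09:00), 16:15 UTC + 9h = 01:15 Fenund Administrative Region standard time (rolling into the next day, 20 January 2023).
The standard-time date in Fenund Administrative Region, 20 January 2023, does not fall between 26 February and 29 October, so daylight saving is not in effect and Fenund Administrative Region is at UTC+09:00.
16:15 UTC + 9h = 01:15 local (rolling into the next day, 20 January 2023).

01:15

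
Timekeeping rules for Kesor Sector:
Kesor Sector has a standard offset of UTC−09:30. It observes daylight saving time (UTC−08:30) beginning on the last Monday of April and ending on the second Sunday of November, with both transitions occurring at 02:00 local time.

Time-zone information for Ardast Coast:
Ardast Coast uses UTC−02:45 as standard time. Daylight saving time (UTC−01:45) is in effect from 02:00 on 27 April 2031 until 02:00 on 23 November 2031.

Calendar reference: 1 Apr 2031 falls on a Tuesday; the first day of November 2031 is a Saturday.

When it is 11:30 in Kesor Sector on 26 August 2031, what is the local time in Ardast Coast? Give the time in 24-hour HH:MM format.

18:15

1 April 2031 is a Tuesday, so Mondays fall on 7, 14, 21, 28; the last is April 28.
1 November 2031 is a Saturday, so the first Sunday is November 2 and the second is November 9.
26 August 2031 falls between 28 April and 9 November, so daylight saving is in effect and Kesor Sector is at UTC−08:30.
11:30 Kesor Sector + 8h30m = 20:00 UTC.
At the standard offset (UTC−02:45), 20:00 UTC − 2h45m = 17:15 Ardast Coast standard time.
The standard-time date in Ardast Coast, 26 August 2031, lies within the daylight-saving period (27 April – 23 November), so Ardast Coast is on daylight time, UTC−01:45.
20:00 UTC − 1h45m = 18:15 Ardast Coast.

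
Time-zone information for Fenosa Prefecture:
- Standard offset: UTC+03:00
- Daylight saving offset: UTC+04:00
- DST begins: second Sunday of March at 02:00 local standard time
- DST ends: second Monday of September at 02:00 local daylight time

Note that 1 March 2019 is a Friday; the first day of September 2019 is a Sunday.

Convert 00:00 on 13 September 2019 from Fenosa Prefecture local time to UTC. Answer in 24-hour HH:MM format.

1 March 2019 is a Friday, so the first Sunday is March 3 and the second is March 10.
1 September 2019 is a Sunday, so the first Monday is September 2 and the second is September 9.
Daylight saving runs 10 March – 9 September; 13 September 2019 is outside that window, so Fenosa Prefecture is on standard time at UTC+03:00.
00:00 local − 3h = 21:00 UTC (rolling into the previous day, 12 September 2019).

21:00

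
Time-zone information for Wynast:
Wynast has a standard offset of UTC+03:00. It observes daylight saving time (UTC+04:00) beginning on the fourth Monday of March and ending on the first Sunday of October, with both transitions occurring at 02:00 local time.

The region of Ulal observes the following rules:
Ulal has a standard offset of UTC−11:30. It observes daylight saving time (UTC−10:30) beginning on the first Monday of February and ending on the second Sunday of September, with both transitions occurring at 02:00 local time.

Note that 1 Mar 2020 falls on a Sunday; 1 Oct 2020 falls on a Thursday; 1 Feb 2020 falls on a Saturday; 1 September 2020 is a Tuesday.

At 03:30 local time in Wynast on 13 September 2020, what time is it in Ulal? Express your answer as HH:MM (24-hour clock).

13:00

1 March 2020 is a Sunday, so the first Monday is March 2 and the fourth is March 23.
1 October 2020 is a Thursday, so the first Sunday is October 4.
13 September 2020 lies within the daylight-saving period (23 March – 4 October), so Wynast is on daylight time, UTC+04:00.
03:30 Wynast − 4h = 23:30 UTC (rolling into the previous day, 12 September 2020).
1 February 2020 is a Saturday, so the first Monday is February 3.
1 September 2020 is a Tuesday, so the first Sunday is September 6 and the second is September 13.
At the standard offset (UTC−11:30), 23:30 UTC − 11h30m = 12:00 Ulal standard time.
Daylight saving runs 3 February – 13 September; the standard-time date in Ulal, 12 September 2020, is inside that window, so Ulal is at UTC−10:30.
23:30 UTC − 10h30m = 13:00 Ulal.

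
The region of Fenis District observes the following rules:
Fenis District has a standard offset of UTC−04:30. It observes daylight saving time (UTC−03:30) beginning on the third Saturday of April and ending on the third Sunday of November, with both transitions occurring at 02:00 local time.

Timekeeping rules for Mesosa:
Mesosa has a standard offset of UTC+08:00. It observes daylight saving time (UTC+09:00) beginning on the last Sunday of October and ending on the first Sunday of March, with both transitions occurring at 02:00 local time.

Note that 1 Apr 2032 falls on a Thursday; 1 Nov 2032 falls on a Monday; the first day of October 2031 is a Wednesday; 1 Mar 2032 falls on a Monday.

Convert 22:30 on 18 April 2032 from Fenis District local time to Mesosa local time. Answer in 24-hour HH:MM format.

1 April 2032 is a Thursday, so the first Saturday is April 3 and the third is April 17.
1 November 2032 is a Monday, so the first Sunday is November 7 and the third is November 21.
Daylight saving runs 17 April – 21 November; 18 April 2032 is inside that window, so Fenis District is at UTC−03:30.
22:30 Fenis District + 3h30m = 02:00 UTC (rolling into the next day, 19 April 2032).
1 October 2031 is a Wednesday, so Sundays fall on 5, 12, 19, 26; the last is October 26.
1 March 2032 is a Monday, so the first Sunday is March 7.
At the standard offset (UTC+08:00), 02:00 UTC + 8h = 10:00 Mesosa standard time.
The standard-time date in Mesosa, 19 April 2032, does not fall between 26 October 2031 and 7 March 2032, so daylight saving is not in effect and Mesosa is at UTC+08:00.
02:00 UTC + 8h = 10:00 Mesosa.

10:00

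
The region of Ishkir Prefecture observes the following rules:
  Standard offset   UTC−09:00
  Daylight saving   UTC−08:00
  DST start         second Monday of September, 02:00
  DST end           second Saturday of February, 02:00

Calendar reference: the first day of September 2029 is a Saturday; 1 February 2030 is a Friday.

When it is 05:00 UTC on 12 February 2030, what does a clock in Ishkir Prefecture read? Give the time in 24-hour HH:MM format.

1 September 2029 is a Saturday, so the first Monday is September 3 and the second is September 10.
1 February 2030 is a Friday, so the first Saturday is February 2 and the second is February 9.
At the standard offset (UTC−09:00), 05:00 UTC − 9h = 20:00 Ishkir Prefecture standard time (rolling into the previous day, 11 February 2030).
Daylight saving runs 10 September 2029 – 9 February 2030; the standard-time date in Ishkir Prefecture, 11 February 2030, is outside that window, so Ishkir Prefecture is on standard time at UTC−09:00.
05:00 UTC − 9h = 20:00 local (rolling into the previous day, 11 February 2030).

20:00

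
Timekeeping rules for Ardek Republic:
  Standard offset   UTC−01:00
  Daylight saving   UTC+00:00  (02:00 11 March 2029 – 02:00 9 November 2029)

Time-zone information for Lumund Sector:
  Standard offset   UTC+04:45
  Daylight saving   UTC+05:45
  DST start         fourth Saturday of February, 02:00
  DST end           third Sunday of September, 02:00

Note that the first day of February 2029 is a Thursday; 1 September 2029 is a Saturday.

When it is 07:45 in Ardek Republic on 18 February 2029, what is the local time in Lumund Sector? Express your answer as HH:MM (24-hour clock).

13:30

18 February 2029 does not fall between 11 March and 9 November, so daylight saving is not in effect and Ardek Republic is at UTC−01:00.
07:45 Ardek Republic + 1h = 08:45 UTC.
1 February 2029 is a Thursday, so the first Saturday is February 3 and the fourth is February 24.
1 September 2029 is a Saturday, so the first Sunday is September 2 and the third is September 16.
At the standard offset (UTC+04:45), 08:45 UTC + 4h45m = 13:30 Lumund Sector standard time.
Daylight saving runs 24 February – 16 September; the standard-time date in Lumund Sector, 18 February 2029, is outside that window, so Lumund Sector is on standard time at UTC+04:45.
08:45 UTC + 4h45m = 13:30 Lumund Sector.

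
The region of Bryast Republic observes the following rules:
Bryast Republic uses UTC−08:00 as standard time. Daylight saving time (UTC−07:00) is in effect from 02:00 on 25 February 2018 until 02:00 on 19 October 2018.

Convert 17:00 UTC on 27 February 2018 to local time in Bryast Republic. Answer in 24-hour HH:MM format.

10:00

At the standard offset (UTC−08:00), 17:00 UTC − 8h = 09:00 Bryast Republic standard time.
The standard-time date in Bryast Republic, 27 February 2018, lies within the daylight-saving period (25 February – 19 October), so Bryast Republic is on daylight time, UTC−07:00.
17:00 UTC − 7h = 10:00 local.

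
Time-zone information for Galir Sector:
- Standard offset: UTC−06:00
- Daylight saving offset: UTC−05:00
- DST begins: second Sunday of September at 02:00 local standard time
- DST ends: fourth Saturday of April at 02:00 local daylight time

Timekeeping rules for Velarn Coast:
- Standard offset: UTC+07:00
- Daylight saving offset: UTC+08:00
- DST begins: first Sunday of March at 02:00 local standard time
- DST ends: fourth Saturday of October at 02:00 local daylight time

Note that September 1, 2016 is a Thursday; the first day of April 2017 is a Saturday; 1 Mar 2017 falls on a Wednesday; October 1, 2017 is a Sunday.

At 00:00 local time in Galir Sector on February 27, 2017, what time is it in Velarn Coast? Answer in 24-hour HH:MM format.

12:00

1 September 2016 is a Thursday, so the first Sunday is September 4 and the second is September 11.
1 April 2017 is a Saturday, so the first Saturday is April 1 and the fourth is April 22.
February 27, 2017 falls between 11 September 2016 and 22 April 2017, so daylight saving is in effect and Galir Sector is at UTC−05:00.
00:00 Galir Sector + 5h = 05:00 UTC.
1 March 2017 is a Wednesday, so the first Sunday is March 5.
1 October 2017 is a Sunday, so the first Saturday is October 7 and the fourth is October 28.
At the standard offset (UTC+07:00), 05:00 UTC + 7h = 12:00 Velarn Coast standard time.
The standard-time date in Velarn Coast, February 27, 2017, is outside the daylight-saving period (5 March – 28 October), so Velarn Coast is on standard time, UTC+07:00.
05:00 UTC + 7h = 12:00 Velarn Coast.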